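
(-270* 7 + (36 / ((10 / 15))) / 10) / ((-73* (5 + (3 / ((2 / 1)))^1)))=18846 / 4745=3.97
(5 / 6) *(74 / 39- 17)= -2945 / 234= -12.59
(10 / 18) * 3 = 5 / 3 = 1.67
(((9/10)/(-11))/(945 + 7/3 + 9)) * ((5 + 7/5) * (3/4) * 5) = -324/157795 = -0.00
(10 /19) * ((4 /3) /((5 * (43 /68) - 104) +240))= 0.01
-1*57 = -57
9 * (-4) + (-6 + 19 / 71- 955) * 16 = -1093948 / 71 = -15407.72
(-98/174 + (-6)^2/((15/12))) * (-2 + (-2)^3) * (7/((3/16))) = -2751392/261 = -10541.73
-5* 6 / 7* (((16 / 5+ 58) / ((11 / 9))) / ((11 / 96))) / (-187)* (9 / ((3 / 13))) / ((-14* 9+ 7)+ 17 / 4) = -3.40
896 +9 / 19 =17033 / 19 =896.47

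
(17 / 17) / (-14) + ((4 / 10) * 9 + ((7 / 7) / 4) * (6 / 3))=141 / 35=4.03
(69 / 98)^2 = 0.50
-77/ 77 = -1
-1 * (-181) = 181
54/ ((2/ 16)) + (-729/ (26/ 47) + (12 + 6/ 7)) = -158877/ 182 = -872.95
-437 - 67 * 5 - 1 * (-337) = -435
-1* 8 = -8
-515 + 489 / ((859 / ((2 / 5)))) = -2210947 / 4295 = -514.77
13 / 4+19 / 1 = 89 / 4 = 22.25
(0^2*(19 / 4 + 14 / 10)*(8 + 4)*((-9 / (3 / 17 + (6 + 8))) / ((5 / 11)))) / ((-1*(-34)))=0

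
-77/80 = -0.96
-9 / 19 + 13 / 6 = 193 / 114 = 1.69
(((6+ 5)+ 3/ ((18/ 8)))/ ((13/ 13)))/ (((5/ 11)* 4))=407/ 60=6.78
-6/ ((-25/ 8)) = 48/ 25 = 1.92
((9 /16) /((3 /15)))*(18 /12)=135 /32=4.22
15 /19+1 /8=139 /152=0.91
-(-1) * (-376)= -376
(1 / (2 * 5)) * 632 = 316 / 5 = 63.20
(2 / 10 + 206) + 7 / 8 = 8283 / 40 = 207.08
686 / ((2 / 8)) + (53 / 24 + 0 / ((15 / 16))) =65909 / 24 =2746.21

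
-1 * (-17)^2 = -289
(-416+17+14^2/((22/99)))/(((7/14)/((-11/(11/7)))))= -6762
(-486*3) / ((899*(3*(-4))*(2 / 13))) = 3159 / 3596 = 0.88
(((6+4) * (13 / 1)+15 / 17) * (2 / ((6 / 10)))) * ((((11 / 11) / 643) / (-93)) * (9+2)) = -0.08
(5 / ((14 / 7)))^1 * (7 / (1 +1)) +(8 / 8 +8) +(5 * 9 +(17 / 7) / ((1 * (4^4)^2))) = 28786705 / 458752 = 62.75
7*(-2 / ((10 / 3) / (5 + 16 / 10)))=-693 / 25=-27.72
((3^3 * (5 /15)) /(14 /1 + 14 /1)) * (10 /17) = 45 /238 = 0.19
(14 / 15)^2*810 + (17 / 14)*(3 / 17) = 49407 / 70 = 705.81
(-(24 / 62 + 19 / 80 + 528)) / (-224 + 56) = 1310989 / 416640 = 3.15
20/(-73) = -20/73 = -0.27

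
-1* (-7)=7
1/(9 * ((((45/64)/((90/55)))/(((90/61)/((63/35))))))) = 1280/6039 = 0.21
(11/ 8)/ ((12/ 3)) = 11/ 32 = 0.34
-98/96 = -49/48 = -1.02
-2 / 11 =-0.18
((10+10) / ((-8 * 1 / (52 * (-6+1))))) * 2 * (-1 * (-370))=481000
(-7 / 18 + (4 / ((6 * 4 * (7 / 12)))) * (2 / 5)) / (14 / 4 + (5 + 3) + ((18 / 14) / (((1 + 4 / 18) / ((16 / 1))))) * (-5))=1903 / 503505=0.00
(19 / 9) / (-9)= -19 / 81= -0.23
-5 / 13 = -0.38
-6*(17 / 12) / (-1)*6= 51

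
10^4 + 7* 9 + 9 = 10072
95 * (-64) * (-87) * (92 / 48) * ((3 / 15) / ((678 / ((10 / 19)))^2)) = 266800 / 2183499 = 0.12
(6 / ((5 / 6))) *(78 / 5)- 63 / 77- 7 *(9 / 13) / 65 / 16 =82909287 / 743600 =111.50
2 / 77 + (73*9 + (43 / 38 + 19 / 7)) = 660.87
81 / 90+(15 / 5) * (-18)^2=9729 / 10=972.90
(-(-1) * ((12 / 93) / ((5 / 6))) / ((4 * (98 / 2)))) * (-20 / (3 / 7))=-8 / 217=-0.04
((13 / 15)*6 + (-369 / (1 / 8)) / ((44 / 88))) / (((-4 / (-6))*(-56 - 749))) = 44241 / 4025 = 10.99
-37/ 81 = -0.46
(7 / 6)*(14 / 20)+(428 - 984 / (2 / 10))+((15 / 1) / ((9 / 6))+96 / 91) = -24461501 / 5460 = -4480.13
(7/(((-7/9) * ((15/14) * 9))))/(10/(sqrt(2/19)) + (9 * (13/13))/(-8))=-896 * sqrt(38)/182157-336/303595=-0.03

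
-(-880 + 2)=878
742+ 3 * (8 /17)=743.41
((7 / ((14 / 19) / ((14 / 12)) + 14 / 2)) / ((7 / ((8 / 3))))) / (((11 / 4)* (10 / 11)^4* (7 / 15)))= 0.40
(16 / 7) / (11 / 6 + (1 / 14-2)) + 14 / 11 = -250 / 11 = -22.73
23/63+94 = 5945/63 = 94.37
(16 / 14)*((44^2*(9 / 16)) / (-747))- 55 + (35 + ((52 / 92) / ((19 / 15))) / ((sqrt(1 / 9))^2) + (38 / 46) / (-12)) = -53985353 / 3046764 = -17.72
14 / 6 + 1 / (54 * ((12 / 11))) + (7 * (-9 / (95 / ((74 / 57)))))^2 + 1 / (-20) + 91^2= 17489270133833 / 2111200200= 8284.04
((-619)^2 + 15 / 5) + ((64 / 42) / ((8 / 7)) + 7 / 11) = 12644477 / 33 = 383165.97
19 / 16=1.19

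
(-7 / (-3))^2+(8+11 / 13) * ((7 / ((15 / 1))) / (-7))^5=5.44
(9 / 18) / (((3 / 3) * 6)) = 1 / 12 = 0.08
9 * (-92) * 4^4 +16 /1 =-211952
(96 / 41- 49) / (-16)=1913 / 656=2.92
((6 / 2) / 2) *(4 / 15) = 2 / 5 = 0.40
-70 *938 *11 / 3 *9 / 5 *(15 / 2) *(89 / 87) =-96421710 / 29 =-3324886.55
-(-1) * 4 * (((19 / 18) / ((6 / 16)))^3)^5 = 65202444109733873668801429504 / 2954312706550833698643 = 22070258.16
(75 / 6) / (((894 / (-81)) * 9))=-75 / 596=-0.13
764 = 764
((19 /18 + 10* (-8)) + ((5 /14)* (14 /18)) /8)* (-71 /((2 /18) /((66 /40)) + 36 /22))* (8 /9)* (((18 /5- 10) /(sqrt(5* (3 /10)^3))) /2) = -6454184* sqrt(6) /621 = -25458.06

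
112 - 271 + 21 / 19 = -3000 / 19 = -157.89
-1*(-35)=35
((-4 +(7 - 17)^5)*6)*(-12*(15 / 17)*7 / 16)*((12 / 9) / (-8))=-7875315 / 17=-463253.82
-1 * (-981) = 981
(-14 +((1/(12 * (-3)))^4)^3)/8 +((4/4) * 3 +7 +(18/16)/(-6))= 305625596321744289793/37907050706572935168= 8.06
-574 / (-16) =287 / 8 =35.88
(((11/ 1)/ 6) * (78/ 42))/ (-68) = -143/ 2856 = -0.05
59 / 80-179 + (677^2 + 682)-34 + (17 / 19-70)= 697269041 / 1520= 458729.63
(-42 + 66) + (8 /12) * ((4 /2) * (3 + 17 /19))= 1664 /57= 29.19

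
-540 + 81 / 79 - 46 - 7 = -46766 / 79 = -591.97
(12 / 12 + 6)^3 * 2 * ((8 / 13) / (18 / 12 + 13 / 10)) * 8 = 15680 / 13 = 1206.15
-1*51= -51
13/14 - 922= -12895/14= -921.07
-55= -55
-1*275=-275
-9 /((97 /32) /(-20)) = 5760 /97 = 59.38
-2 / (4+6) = -0.20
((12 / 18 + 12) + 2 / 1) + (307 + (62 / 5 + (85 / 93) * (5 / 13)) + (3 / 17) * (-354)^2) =2306972146 / 102765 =22449.01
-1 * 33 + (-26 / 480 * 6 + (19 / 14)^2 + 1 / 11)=-676817 / 21560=-31.39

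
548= 548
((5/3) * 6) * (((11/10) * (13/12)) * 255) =12155/4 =3038.75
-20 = -20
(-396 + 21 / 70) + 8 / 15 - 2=-2383 / 6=-397.17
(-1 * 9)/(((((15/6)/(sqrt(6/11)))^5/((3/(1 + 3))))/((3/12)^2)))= -486 * sqrt(66)/4159375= -0.00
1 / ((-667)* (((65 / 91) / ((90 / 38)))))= -63 / 12673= -0.00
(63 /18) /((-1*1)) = -7 /2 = -3.50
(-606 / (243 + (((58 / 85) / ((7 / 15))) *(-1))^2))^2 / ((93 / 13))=106373619462292 / 124522980511077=0.85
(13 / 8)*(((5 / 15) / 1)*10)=65 / 12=5.42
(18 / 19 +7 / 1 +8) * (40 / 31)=12120 / 589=20.58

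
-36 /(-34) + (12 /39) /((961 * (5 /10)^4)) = 225962 /212381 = 1.06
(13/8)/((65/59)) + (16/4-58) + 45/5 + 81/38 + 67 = 19461/760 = 25.61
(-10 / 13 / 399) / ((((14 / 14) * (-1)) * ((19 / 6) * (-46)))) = -10 / 755573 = -0.00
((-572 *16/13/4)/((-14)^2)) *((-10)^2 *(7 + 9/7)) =-255200/343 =-744.02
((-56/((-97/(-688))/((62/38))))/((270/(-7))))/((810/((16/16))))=2090144/100766025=0.02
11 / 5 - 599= -2984 / 5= -596.80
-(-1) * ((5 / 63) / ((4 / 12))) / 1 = 5 / 21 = 0.24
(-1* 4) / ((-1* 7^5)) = 0.00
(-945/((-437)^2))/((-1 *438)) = 315/27881474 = 0.00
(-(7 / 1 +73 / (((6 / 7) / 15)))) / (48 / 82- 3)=531.96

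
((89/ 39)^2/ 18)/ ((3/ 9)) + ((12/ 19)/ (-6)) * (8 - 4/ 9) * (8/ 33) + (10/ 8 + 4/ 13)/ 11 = 3115679/ 3814668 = 0.82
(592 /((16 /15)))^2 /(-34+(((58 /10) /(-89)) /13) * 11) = -1781924625 /197009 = -9044.89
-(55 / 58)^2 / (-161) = 3025 / 541604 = 0.01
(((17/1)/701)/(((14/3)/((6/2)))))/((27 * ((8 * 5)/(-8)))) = -17/147210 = -0.00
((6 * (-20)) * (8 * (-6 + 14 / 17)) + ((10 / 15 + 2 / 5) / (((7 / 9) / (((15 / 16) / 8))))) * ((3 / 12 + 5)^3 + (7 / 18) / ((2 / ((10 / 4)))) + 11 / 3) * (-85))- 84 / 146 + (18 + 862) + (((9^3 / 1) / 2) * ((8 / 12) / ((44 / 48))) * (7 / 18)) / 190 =17735897787203 / 4647892480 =3815.90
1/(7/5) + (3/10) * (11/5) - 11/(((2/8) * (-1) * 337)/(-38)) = -423103/117950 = -3.59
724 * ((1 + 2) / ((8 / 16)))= 4344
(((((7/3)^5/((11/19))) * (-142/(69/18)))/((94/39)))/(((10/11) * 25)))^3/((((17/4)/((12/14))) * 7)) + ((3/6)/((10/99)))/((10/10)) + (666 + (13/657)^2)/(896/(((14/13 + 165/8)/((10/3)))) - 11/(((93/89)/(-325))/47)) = -66872717260460679852721657396732024061/4403381242248057236213029851562500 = -15186.67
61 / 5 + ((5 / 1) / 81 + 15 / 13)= 70633 / 5265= 13.42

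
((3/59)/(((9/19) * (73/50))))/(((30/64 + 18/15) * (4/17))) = 646000/3449907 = 0.19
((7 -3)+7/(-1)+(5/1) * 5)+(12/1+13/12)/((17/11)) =6215/204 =30.47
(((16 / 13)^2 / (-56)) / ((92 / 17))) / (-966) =68 / 13141947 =0.00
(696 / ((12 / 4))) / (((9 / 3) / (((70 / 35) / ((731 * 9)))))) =464 / 19737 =0.02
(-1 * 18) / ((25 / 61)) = -1098 / 25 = -43.92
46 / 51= 0.90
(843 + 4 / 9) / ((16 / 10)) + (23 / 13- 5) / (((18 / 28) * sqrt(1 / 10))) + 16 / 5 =190927 / 360- 196 * sqrt(10) / 39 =514.46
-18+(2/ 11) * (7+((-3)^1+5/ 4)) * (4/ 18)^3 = -48086/ 2673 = -17.99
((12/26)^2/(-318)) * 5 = -0.00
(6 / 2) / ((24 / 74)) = 37 / 4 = 9.25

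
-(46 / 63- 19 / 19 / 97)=-0.72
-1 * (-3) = 3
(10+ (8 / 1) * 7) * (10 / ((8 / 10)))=825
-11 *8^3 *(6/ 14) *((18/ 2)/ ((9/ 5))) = -84480/ 7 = -12068.57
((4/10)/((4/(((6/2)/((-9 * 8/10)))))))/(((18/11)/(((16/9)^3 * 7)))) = -19712/19683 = -1.00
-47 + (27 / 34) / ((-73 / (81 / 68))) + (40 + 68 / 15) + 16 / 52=-71481161 / 32911320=-2.17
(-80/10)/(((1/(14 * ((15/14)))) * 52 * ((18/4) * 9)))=-20/351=-0.06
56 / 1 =56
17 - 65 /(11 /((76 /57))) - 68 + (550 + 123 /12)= 66181 /132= 501.37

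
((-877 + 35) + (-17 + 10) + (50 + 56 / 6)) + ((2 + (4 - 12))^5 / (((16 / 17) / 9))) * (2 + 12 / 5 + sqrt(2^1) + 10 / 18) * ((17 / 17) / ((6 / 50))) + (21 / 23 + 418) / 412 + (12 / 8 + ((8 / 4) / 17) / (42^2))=-218203985916785 / 71041572 - 619650 * sqrt(2)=-3947814.58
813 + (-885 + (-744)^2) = 553464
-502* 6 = -3012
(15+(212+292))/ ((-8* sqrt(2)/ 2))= -519* sqrt(2)/ 8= -91.75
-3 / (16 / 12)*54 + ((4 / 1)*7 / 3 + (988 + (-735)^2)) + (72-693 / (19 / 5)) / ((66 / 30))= 678477535 / 1254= 541050.67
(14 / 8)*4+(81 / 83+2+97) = 106.98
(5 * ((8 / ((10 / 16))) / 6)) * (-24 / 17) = -256 / 17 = -15.06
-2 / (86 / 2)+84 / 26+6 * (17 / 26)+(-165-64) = -124038 / 559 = -221.89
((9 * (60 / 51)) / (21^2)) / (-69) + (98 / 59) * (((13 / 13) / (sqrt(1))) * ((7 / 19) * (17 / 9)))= 223364998 / 193295151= 1.16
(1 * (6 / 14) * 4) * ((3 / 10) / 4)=9 / 70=0.13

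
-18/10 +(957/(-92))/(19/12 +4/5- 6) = 26856/24955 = 1.08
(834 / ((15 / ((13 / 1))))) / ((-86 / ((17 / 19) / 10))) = -30719 / 40850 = -0.75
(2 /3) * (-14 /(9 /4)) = -112 /27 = -4.15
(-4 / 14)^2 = 4 / 49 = 0.08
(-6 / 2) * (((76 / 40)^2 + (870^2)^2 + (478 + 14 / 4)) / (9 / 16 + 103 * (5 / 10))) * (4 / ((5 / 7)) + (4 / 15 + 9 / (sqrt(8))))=-20165995889075872 / 104125 - 1546823548309797 * sqrt(2) / 20825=-298714910849.12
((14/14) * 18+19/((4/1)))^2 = 8281/16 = 517.56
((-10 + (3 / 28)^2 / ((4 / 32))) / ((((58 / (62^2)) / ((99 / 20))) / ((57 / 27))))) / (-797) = 195024379 / 22650740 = 8.61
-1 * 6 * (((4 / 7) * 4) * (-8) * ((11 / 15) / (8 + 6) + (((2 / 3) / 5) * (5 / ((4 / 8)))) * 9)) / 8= 40496 / 245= 165.29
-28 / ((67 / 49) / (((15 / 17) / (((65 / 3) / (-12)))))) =148176 / 14807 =10.01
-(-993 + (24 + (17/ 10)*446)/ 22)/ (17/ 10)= 105319/ 187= 563.20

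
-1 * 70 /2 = -35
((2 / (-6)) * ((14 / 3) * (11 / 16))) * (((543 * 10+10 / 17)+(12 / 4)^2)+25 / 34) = -4747589 / 816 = -5818.12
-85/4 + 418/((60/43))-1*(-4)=282.32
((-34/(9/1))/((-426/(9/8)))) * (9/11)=51/6248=0.01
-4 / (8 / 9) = -9 / 2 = -4.50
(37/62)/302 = 37/18724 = 0.00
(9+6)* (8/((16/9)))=135/2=67.50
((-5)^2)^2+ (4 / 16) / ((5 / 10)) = 1251 / 2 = 625.50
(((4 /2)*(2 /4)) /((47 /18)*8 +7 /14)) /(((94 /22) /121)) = 2178 /1645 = 1.32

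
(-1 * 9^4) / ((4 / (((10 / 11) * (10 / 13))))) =-164025 / 143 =-1147.03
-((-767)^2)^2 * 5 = -1730419737605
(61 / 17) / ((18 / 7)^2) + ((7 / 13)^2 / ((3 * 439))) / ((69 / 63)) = 5102297921 / 9398812644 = 0.54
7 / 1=7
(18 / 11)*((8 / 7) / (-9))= -16 / 77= -0.21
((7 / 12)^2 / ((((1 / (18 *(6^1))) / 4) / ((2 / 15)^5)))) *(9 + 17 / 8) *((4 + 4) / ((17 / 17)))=139552 / 253125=0.55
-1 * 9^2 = -81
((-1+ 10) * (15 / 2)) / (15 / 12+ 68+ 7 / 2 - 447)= -0.18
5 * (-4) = -20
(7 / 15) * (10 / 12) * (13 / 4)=91 / 72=1.26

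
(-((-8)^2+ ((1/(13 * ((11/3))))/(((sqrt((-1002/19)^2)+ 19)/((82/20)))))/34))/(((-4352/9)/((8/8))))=38170999593/288402949120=0.13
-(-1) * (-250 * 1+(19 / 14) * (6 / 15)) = -8731 / 35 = -249.46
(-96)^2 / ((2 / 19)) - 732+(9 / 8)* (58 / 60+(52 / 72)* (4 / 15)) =20837113 / 240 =86821.30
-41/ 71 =-0.58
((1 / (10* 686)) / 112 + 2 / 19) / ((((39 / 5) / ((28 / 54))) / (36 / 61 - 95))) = -0.66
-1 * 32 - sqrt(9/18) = -32 - sqrt(2)/2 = -32.71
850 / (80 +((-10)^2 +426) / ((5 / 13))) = 0.59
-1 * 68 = -68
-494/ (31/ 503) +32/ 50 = -8014.91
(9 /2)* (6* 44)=1188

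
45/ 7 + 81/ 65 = 3492/ 455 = 7.67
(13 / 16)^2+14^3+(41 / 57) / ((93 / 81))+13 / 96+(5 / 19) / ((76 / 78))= 23598367301 / 8594688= 2745.69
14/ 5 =2.80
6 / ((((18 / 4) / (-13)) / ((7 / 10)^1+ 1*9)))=-2522 / 15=-168.13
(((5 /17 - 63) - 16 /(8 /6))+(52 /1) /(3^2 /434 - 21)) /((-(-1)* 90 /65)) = -77655539 /1393065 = -55.74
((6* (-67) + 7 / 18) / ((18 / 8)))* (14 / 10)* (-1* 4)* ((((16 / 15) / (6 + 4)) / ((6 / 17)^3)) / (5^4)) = 1988900312 / 512578125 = 3.88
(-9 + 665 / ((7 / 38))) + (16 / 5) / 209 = 3763061 / 1045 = 3601.02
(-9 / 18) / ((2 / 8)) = -2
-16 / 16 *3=-3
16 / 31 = 0.52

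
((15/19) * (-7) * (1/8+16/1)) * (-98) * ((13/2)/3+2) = 5530875/152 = 36387.34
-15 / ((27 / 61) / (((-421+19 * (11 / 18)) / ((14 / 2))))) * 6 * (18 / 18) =2247545 / 189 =11891.77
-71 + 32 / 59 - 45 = -6812 / 59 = -115.46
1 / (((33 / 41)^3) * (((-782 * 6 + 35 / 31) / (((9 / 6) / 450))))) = -2136551 / 1567755218700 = -0.00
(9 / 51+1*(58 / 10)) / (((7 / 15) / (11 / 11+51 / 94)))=110490 / 5593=19.76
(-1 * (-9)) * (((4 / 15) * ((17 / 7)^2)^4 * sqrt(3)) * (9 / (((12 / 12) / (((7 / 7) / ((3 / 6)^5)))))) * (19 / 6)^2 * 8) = 1934014799002368 * sqrt(3) / 28824005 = 116216046.12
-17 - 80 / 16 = -22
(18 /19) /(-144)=-1 /152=-0.01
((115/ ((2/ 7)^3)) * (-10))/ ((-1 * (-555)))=-39445/ 444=-88.84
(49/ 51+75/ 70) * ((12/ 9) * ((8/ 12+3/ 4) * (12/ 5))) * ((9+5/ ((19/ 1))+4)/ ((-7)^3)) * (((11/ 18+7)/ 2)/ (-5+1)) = 198787/ 586530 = 0.34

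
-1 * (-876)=876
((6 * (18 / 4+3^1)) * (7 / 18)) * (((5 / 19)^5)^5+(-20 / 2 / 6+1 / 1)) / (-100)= 1303070939635578995024833127911361 / 11169179482590730744393153233659880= 0.12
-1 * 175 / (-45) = 35 / 9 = 3.89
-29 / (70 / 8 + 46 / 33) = -2.86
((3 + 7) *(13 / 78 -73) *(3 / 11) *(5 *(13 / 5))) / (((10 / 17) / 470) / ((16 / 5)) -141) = 363129520 / 19827929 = 18.31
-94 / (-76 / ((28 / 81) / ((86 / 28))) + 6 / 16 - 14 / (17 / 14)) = 13328 / 97327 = 0.14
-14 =-14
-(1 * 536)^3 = -153990656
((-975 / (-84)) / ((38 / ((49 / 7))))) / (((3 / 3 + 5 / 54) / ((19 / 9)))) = 4.13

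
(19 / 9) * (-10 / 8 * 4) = -95 / 9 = -10.56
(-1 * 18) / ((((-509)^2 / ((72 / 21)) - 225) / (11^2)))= -52272 / 1808167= -0.03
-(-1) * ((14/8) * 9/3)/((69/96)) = 168/23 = 7.30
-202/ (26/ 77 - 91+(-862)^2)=-15554/ 57207407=-0.00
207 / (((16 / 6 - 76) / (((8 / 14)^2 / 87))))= -828 / 78155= -0.01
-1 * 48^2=-2304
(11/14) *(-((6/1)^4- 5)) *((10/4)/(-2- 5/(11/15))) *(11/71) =8591605/192836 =44.55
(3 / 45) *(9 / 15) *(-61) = -61 / 25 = -2.44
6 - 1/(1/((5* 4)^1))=-14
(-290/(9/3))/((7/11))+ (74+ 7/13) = -21121/273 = -77.37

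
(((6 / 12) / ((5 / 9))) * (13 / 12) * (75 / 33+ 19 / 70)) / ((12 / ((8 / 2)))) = 25467 / 30800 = 0.83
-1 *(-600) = 600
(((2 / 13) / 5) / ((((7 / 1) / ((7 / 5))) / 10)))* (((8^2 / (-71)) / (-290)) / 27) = 128 / 18067725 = 0.00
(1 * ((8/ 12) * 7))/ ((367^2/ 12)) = 0.00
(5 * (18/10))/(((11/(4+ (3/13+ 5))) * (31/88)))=8640/403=21.44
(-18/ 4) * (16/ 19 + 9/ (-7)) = 531/ 266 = 2.00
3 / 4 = 0.75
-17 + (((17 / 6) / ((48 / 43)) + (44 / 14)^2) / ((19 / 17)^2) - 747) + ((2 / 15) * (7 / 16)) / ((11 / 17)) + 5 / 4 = -752.72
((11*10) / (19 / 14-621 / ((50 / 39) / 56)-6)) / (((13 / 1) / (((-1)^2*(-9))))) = 346500 / 123441149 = 0.00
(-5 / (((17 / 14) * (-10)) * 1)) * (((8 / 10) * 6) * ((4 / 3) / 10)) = 0.26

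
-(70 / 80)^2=-49 / 64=-0.77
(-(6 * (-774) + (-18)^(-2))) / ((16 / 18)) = 1504655 / 288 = 5224.50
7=7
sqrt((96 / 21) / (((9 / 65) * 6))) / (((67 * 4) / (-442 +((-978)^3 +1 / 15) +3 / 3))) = -14031626894 * sqrt(1365) / 63315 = -8187809.74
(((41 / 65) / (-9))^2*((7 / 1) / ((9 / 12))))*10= 94136 / 205335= 0.46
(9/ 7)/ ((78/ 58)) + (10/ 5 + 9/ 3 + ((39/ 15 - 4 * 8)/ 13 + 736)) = 336561/ 455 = 739.69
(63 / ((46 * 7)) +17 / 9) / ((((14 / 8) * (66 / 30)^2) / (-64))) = -2761600 / 175329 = -15.75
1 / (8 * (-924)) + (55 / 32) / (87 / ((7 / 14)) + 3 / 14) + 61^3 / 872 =170517224965 / 655056864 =260.31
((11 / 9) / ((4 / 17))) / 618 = 187 / 22248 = 0.01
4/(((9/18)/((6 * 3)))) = 144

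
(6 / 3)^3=8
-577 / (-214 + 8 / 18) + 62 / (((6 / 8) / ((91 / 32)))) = 2742139 / 11532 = 237.79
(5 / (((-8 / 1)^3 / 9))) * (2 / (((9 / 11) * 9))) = -55 / 2304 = -0.02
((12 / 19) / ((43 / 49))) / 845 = 588 / 690365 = 0.00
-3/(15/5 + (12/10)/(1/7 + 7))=-125/132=-0.95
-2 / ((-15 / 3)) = 2 / 5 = 0.40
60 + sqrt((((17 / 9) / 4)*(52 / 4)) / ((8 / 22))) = sqrt(2431) / 12 + 60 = 64.11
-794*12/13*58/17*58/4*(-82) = 657069936/221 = 2973167.13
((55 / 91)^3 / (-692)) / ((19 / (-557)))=0.01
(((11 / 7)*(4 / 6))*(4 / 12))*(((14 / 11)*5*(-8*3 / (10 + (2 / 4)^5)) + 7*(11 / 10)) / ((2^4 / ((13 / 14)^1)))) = -164489 / 1078560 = -0.15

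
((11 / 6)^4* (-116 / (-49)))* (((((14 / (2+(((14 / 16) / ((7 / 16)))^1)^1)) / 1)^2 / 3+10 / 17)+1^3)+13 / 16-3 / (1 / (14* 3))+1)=-41061577601 / 12954816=-3169.60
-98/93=-1.05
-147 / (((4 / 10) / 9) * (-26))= 6615 / 52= 127.21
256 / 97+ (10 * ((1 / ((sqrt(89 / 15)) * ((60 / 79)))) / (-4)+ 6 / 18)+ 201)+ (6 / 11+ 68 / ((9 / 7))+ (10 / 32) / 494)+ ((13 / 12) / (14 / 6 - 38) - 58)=1643610963805 / 8121525984 - 79 * sqrt(1335) / 2136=201.03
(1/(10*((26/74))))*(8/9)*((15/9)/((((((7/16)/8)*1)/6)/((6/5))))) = 55.51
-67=-67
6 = 6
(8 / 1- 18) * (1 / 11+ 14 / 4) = -395 / 11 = -35.91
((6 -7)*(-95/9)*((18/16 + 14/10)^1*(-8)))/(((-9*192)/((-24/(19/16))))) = -202/81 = -2.49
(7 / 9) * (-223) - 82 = -2299 / 9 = -255.44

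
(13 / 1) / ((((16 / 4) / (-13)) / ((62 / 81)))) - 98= -21115 / 162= -130.34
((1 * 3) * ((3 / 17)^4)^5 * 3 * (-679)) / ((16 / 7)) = -0.00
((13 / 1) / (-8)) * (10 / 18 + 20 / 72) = -65 / 48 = -1.35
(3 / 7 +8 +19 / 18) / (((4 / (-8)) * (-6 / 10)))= 5975 / 189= 31.61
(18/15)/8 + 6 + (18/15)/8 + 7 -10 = 33/10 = 3.30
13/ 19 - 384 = -7283/ 19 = -383.32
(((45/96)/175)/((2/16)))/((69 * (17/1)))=1/54740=0.00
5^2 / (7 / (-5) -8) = -125 / 47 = -2.66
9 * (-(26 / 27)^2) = -676 / 81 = -8.35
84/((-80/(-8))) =8.40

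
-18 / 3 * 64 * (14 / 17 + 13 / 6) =-19520 / 17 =-1148.24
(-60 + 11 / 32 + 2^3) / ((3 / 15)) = -8265 / 32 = -258.28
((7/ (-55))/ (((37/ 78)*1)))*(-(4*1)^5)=559104/ 2035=274.74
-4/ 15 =-0.27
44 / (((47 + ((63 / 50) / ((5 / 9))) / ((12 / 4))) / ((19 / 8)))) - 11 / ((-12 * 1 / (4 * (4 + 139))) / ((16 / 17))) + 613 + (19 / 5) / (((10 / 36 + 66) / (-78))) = 4010502608096 / 3632022885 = 1104.21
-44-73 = -117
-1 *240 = -240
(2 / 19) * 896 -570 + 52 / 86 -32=-507.08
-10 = -10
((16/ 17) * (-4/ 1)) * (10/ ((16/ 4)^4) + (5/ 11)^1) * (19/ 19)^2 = -695/ 374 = -1.86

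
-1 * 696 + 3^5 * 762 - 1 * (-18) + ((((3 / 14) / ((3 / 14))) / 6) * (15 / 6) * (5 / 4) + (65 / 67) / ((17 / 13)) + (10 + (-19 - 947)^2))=1117655.26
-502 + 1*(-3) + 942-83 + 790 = 1144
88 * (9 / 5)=792 / 5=158.40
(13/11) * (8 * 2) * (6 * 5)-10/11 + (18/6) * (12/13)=81386/143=569.13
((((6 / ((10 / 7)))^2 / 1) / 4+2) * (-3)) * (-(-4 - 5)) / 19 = -17307 / 1900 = -9.11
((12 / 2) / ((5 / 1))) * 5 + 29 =35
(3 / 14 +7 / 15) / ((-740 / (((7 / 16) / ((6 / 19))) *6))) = -2717 / 355200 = -0.01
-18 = -18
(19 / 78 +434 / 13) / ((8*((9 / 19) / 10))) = 249185 / 2808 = 88.74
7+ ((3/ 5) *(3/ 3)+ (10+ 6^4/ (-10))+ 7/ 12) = -1337/ 12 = -111.42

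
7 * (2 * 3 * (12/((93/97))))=16296/31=525.68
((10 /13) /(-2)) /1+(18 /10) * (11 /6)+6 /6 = 509 /130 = 3.92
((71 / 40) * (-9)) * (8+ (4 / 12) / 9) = -15407 / 120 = -128.39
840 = 840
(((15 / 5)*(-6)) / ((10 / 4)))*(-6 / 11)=216 / 55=3.93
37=37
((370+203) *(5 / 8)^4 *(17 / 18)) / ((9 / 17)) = 34499375 / 221184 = 155.98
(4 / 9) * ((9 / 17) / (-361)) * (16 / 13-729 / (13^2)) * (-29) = -60436 / 1037153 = -0.06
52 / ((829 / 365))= 18980 / 829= 22.90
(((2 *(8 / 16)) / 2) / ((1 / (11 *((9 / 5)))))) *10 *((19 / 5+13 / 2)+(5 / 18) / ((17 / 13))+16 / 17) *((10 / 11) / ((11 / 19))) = 332956 / 187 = 1780.51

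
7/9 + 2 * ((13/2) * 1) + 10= 214/9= 23.78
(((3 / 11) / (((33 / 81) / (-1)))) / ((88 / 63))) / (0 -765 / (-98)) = -27783 / 452540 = -0.06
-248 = -248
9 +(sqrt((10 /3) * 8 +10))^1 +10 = sqrt(330) /3 +19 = 25.06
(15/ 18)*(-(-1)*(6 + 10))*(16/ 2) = 320/ 3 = 106.67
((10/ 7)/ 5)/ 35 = 2/ 245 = 0.01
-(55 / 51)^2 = -3025 / 2601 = -1.16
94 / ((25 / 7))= 658 / 25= 26.32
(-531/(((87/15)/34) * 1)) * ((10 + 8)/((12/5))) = -677025/29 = -23345.69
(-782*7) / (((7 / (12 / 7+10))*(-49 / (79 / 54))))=2532898 / 9261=273.50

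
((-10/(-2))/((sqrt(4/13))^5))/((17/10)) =4225 * sqrt(13)/272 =56.01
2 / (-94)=-1 / 47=-0.02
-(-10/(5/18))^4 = -1679616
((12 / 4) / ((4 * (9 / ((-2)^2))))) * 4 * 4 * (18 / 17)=5.65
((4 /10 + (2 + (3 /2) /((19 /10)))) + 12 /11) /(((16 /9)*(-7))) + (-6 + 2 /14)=-725777 /117040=-6.20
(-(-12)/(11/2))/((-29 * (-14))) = 12/2233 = 0.01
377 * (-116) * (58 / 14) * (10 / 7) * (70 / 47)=-126822800 / 329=-385479.64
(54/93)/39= 6/403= 0.01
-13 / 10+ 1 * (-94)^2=8834.70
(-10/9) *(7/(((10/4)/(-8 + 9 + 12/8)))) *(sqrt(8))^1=-140 *sqrt(2)/9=-22.00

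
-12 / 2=-6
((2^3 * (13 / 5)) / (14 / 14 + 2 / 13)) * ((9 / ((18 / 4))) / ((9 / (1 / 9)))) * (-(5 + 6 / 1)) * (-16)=475904 / 6075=78.34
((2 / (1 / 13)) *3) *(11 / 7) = 858 / 7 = 122.57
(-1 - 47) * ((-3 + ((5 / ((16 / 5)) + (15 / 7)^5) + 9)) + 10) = -50618301 / 16807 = -3011.74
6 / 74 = 0.08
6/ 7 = 0.86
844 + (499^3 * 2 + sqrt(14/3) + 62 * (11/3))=sqrt(42)/3 + 745512208/3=248504071.49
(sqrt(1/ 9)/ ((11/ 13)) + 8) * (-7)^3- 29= -95968/ 33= -2908.12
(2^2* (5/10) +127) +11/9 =1172/9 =130.22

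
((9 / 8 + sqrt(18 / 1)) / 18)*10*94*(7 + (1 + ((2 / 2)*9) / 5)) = 2747.04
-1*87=-87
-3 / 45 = -1 / 15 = -0.07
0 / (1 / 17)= 0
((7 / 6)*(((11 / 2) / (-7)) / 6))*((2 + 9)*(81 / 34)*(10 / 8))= -5.00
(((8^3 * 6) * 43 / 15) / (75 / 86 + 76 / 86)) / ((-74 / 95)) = -35974144 / 5587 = -6438.90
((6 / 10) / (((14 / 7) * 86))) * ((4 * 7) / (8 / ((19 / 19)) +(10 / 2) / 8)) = 56 / 4945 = 0.01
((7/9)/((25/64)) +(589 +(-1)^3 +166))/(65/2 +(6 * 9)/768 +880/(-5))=-21772544/4130775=-5.27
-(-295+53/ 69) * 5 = 101510/ 69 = 1471.16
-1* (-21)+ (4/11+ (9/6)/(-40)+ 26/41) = 792327/36080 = 21.96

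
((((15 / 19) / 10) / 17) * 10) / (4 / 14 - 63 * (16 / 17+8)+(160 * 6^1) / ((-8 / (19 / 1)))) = -105 / 6428042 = -0.00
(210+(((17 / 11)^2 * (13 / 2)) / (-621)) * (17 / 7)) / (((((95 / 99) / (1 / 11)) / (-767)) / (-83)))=14059574566531 / 11104170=1266152.68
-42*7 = -294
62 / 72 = 31 / 36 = 0.86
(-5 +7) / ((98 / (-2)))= -2 / 49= -0.04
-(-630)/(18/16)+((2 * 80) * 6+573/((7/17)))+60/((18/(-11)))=60373/21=2874.90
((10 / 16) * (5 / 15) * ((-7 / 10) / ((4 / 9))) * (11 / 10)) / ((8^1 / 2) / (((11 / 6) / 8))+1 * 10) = -2541 / 193280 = -0.01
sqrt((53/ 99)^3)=53 * sqrt(583)/ 3267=0.39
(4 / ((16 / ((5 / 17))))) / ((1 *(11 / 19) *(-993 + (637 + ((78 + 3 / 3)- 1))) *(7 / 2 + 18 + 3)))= -95 / 5094628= -0.00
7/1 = 7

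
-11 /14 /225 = -11 /3150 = -0.00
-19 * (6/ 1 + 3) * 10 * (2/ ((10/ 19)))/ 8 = -3249/ 4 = -812.25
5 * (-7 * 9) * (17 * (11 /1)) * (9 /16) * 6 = -1590435 /8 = -198804.38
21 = 21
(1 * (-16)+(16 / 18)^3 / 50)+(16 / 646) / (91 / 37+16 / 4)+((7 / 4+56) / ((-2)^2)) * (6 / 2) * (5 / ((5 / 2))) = 795108414881 / 11255322600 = 70.64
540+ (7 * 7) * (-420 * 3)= -61200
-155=-155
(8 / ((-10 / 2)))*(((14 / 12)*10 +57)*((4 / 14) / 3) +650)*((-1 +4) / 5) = -330896 / 525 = -630.28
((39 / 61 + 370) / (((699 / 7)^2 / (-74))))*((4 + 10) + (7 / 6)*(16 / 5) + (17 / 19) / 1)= -435233062306 / 8494328385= -51.24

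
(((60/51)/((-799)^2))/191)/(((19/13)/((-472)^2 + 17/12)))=173772625/118154618679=0.00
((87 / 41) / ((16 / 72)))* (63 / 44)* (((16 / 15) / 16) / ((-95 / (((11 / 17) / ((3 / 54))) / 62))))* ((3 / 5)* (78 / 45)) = -1923831 / 1026332500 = -0.00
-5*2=-10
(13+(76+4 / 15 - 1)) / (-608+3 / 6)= -2648 / 18225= -0.15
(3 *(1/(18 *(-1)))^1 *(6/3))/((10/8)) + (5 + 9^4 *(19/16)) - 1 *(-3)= 1871741/240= 7798.92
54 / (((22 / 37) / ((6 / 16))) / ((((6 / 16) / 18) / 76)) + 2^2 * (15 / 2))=999 / 107563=0.01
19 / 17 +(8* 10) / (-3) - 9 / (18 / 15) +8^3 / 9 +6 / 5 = 38311 / 1530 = 25.04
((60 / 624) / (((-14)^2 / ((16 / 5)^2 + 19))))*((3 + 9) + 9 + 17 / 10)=165937 / 509600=0.33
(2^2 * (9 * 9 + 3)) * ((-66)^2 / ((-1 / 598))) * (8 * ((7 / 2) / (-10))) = 12253393152 / 5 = 2450678630.40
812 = 812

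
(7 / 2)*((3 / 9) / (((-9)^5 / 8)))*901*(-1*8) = 201824 / 177147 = 1.14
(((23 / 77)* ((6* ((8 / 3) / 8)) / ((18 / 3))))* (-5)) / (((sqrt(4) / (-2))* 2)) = 115 / 462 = 0.25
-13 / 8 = -1.62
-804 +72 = -732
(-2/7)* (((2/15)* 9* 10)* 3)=-72/7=-10.29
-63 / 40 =-1.58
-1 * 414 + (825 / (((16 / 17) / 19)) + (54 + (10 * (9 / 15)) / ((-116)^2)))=219261321 / 13456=16294.69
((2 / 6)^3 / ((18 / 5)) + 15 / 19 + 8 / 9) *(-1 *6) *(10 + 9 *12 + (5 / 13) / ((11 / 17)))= -88147229 / 73359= -1201.59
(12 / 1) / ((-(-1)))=12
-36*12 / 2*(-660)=142560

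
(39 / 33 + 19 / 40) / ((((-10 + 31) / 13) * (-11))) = -3159 / 33880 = -0.09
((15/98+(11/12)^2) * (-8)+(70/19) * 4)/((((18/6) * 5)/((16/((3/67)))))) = 60990904/377055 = 161.76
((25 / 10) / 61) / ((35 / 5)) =5 / 854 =0.01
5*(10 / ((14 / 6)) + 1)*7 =185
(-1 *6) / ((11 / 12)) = -72 / 11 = -6.55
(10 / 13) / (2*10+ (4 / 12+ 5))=15 / 494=0.03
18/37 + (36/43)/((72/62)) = 1921/1591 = 1.21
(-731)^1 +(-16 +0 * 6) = -747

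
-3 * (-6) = 18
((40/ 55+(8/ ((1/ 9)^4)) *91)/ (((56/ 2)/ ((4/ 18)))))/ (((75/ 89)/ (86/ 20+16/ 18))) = 233417.84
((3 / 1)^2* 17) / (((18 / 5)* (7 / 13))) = 1105 / 14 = 78.93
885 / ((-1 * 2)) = -442.50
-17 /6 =-2.83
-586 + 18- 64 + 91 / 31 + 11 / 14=-272673 / 434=-628.28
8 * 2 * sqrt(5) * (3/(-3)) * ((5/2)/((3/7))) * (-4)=1120 * sqrt(5)/3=834.80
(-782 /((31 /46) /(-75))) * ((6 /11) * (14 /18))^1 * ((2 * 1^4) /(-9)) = -25180400 /3069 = -8204.76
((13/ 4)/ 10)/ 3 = 13/ 120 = 0.11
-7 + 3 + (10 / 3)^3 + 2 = 946 / 27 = 35.04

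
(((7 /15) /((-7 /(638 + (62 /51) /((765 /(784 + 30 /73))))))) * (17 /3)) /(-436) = 910317427 /1643518350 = 0.55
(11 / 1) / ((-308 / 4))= -1 / 7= -0.14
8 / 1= 8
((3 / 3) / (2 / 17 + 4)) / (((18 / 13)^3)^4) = 396067447082177 / 80978196699832320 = 0.00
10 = 10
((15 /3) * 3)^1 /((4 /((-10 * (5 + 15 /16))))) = -7125 /32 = -222.66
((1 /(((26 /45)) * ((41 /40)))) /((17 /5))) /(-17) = -0.03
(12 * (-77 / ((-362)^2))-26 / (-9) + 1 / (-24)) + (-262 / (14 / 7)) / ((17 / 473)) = -146043939355 / 40099464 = -3642.04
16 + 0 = 16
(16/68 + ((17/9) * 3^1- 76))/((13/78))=-7150/17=-420.59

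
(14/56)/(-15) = -1/60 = -0.02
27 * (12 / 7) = 324 / 7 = 46.29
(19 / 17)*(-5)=-95 / 17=-5.59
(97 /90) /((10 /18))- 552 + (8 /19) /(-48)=-783848 /1425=-550.07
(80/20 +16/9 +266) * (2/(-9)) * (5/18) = -12230/729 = -16.78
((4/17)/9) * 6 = 8/51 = 0.16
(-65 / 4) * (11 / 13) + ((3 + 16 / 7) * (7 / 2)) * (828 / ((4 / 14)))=214397 / 4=53599.25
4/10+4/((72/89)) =481/90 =5.34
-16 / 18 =-8 / 9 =-0.89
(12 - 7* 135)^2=870489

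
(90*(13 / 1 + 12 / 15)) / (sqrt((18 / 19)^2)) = 1311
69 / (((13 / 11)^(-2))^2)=1970709 / 14641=134.60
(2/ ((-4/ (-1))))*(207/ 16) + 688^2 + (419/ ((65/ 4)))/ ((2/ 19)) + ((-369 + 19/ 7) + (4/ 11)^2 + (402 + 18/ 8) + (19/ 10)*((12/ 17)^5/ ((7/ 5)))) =1184769867518044201/ 2501447268320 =473633.76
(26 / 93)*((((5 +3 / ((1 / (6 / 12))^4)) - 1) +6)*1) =2119 / 744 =2.85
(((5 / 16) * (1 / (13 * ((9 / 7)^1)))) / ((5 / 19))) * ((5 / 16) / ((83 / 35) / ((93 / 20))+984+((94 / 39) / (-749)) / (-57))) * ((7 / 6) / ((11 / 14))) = 14375231185 / 429296185241088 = 0.00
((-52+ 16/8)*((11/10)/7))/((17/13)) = -715/119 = -6.01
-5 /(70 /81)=-81 /14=-5.79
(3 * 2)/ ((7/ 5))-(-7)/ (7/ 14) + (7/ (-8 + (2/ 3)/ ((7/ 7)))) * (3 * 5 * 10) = -9617/ 77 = -124.90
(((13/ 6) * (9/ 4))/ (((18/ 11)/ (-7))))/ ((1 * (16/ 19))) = -19019/ 768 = -24.76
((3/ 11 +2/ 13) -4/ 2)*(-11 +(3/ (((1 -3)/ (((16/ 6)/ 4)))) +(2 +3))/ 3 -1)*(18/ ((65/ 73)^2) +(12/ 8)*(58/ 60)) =9796632/ 24167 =405.37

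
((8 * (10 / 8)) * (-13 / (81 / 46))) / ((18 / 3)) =-2990 / 243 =-12.30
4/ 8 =1/ 2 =0.50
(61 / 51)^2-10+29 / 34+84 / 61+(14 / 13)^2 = -277770865 / 53627418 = -5.18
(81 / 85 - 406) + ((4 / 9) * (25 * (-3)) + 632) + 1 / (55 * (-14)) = 7603391 / 39270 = 193.62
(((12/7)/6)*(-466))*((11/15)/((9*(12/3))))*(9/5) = -2563/525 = -4.88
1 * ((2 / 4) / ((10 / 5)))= 1 / 4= 0.25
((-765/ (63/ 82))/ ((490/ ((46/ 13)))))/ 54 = -16031/ 120393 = -0.13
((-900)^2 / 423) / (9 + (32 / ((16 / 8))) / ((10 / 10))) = 3600 / 47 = 76.60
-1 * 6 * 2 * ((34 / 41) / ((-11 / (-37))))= -15096 / 451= -33.47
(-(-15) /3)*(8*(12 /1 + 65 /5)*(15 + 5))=20000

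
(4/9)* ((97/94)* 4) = 776/423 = 1.83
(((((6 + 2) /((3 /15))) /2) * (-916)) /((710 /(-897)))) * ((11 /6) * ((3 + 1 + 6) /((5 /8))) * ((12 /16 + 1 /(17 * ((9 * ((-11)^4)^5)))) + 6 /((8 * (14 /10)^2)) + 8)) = 201848170895873458235676336913376 /32554188777515233601597517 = 6200374.77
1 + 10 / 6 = 8 / 3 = 2.67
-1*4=-4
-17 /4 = -4.25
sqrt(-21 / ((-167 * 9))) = sqrt(3507) / 501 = 0.12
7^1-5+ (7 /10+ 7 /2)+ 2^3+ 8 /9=15.09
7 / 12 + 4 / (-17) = 71 / 204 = 0.35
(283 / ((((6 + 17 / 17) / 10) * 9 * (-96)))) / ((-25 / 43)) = 12169 / 15120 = 0.80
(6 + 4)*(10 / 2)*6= 300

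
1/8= 0.12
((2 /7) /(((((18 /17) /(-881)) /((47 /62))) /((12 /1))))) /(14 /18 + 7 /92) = -388563288 /153419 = -2532.69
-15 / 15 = -1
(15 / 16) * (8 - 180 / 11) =-345 / 44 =-7.84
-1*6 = -6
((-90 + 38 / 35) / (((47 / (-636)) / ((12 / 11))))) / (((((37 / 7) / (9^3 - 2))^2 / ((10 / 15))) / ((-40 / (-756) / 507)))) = 1727.51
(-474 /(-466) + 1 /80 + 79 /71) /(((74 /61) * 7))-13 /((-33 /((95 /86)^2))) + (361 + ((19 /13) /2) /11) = 196741550761879303 /543786247324320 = 361.80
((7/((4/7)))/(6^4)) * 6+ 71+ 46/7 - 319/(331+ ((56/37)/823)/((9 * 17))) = 715033676959319/9326802536352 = 76.66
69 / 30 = 23 / 10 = 2.30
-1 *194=-194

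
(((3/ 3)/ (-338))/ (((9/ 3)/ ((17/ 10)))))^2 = 289/ 102819600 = 0.00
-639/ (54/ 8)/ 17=-284/ 51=-5.57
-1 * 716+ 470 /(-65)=-9402 /13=-723.23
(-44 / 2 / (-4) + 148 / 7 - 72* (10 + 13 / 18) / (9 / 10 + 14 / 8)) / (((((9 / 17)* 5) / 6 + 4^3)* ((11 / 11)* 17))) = -196391 / 812861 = -0.24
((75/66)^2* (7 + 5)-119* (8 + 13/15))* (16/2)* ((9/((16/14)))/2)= -19812891/605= -32748.58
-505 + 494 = -11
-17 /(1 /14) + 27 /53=-12587 /53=-237.49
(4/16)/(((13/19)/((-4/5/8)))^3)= -6859/8788000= -0.00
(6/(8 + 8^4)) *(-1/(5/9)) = -1/380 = -0.00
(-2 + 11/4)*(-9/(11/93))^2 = 2101707/484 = 4342.37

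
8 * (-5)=-40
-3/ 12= -1/ 4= -0.25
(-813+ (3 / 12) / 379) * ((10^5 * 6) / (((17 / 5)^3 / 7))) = -161766543750000 / 1862027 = -86876583.29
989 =989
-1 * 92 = -92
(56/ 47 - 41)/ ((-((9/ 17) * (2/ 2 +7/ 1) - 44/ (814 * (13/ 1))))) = 15299167/ 1626106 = 9.41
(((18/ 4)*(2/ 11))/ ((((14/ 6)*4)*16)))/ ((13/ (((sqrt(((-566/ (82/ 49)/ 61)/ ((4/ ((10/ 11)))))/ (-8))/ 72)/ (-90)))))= -sqrt(38928065)/ 241709445120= -0.00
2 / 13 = 0.15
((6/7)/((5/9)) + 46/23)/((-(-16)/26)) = 403/70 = 5.76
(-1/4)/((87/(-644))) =161/87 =1.85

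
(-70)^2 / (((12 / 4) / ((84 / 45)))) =27440 / 9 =3048.89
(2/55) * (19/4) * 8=76/55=1.38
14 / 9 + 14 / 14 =23 / 9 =2.56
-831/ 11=-75.55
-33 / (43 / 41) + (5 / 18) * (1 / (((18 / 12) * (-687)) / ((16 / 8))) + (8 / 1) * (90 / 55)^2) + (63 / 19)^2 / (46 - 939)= -794222509268414 / 31112362330731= -25.53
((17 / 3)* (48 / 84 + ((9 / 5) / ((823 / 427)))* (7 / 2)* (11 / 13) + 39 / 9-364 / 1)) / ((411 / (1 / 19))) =-13610156803 / 52635549330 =-0.26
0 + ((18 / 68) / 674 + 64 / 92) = 366863 / 527068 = 0.70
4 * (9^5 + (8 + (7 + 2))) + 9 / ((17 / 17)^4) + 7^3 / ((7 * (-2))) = 472497 / 2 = 236248.50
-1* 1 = -1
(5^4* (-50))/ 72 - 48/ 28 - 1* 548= -247903/ 252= -983.74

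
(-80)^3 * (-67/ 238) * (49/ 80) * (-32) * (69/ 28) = -118348800/ 17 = -6961694.12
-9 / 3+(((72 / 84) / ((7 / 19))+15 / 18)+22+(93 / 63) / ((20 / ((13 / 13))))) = 21789 / 980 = 22.23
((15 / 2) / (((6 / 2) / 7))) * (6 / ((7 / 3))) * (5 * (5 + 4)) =2025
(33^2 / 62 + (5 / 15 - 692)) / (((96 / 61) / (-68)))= 130022171 / 4464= 29126.83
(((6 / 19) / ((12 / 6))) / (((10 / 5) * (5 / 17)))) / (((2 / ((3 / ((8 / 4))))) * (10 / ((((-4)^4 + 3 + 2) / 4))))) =39933 / 30400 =1.31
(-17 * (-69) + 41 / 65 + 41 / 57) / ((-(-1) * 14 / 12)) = 1006.59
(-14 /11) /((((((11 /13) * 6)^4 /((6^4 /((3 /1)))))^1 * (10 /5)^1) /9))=-599781 /161051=-3.72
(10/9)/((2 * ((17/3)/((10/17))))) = 50/867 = 0.06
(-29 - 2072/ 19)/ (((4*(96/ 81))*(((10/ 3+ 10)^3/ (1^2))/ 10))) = -1912167/ 15564800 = -0.12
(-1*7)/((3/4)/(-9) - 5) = 84/61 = 1.38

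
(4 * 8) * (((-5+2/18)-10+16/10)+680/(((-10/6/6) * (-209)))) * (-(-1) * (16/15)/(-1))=7588864/141075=53.79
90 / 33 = 30 / 11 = 2.73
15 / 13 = 1.15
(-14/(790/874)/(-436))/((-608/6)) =-483/1377760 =-0.00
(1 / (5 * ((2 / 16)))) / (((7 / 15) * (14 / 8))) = 96 / 49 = 1.96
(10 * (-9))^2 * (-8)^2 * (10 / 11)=5184000 / 11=471272.73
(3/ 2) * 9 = 27/ 2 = 13.50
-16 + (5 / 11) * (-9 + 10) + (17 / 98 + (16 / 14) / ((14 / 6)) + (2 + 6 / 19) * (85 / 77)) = -12.33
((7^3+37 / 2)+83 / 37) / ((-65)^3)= -26917 / 20322250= -0.00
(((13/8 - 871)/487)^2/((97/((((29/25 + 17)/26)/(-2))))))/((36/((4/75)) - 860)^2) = -33785999/100782025654400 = -0.00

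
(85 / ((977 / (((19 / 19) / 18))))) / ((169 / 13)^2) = 85 / 2972034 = 0.00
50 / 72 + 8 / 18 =41 / 36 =1.14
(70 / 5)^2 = 196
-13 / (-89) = 0.15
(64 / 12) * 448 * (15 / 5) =7168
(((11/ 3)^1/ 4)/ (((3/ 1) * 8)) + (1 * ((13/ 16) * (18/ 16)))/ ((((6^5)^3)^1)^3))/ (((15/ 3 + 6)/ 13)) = 0.05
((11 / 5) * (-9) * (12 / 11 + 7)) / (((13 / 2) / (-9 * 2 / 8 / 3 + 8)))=-23229 / 130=-178.68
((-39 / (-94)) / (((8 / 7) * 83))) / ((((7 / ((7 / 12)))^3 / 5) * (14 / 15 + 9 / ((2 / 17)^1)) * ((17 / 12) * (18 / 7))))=15925 / 354941316864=0.00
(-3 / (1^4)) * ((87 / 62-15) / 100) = 2529 / 6200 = 0.41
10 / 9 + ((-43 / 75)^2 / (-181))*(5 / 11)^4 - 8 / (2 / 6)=-181968725 / 7950063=-22.89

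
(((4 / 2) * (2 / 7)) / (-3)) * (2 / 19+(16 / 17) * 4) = -5000 / 6783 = -0.74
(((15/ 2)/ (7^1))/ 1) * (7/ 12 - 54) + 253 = 10963/ 56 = 195.77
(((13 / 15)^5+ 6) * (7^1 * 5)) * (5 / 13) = 34492801 / 394875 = 87.35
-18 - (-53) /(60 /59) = 2047 /60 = 34.12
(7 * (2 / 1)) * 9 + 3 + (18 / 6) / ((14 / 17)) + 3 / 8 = 7449 / 56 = 133.02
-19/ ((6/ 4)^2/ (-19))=1444/ 9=160.44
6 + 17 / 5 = 47 / 5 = 9.40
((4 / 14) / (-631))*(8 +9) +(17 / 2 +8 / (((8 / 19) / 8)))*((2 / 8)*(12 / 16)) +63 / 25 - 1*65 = -114467253 / 3533600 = -32.39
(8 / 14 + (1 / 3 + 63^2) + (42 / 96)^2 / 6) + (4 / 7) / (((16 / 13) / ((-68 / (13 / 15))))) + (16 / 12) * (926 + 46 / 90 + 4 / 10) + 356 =2673404491 / 483840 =5525.39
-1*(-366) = 366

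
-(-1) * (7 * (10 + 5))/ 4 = 105/ 4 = 26.25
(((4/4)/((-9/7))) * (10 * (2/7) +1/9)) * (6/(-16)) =187/216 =0.87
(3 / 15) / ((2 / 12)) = 6 / 5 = 1.20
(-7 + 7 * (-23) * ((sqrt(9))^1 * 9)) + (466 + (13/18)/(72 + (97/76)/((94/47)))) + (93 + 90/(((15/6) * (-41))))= -15464856331/4074129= -3795.87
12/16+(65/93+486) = 181331/372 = 487.45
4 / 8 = 1 / 2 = 0.50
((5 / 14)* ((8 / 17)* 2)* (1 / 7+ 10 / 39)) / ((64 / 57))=10355 / 86632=0.12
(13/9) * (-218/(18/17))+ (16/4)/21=-168515/567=-297.20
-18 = -18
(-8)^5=-32768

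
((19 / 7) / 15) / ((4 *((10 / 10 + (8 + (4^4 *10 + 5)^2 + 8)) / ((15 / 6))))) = 19 / 1105312656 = 0.00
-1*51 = -51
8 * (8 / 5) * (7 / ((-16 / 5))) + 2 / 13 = -362 / 13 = -27.85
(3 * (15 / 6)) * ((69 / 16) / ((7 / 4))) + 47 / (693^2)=71008621 / 3841992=18.48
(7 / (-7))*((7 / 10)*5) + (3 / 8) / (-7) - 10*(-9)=4841 / 56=86.45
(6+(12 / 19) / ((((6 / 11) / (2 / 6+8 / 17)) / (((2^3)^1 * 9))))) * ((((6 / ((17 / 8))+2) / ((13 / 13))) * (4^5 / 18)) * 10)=3300782080 / 16473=200375.29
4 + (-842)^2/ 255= 709984/ 255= 2784.25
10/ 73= 0.14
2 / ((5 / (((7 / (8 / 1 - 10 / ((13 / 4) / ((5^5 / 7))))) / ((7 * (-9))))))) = 91 / 2796120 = 0.00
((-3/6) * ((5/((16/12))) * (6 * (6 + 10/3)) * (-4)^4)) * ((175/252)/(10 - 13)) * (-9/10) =-5600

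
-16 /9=-1.78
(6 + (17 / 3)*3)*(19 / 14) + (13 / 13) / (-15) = 6541 / 210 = 31.15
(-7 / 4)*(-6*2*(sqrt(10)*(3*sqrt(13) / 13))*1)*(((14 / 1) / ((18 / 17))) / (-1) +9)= -266*sqrt(130) / 13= -233.30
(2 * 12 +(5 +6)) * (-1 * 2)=-70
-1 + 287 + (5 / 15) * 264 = 374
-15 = -15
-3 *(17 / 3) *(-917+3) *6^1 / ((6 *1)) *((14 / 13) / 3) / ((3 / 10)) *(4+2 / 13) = 13051920 / 169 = 77230.30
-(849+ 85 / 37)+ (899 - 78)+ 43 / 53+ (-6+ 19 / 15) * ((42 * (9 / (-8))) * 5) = 8540265 / 7844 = 1088.76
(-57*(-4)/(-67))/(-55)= 0.06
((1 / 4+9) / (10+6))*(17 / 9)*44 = 6919 / 144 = 48.05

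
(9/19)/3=3/19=0.16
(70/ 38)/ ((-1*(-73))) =0.03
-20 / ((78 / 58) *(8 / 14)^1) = -1015 / 39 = -26.03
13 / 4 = 3.25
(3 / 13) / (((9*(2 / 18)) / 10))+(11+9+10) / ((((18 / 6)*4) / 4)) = 12.31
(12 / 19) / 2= 6 / 19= 0.32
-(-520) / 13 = 40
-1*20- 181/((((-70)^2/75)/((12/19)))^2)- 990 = -875443271/866761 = -1010.02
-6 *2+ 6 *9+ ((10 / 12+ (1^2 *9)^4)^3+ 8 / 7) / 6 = 427196196815429 / 9072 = 47089527867.66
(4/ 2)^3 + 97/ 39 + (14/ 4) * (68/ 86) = 22228/ 1677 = 13.25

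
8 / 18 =4 / 9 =0.44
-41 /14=-2.93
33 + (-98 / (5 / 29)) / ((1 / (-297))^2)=-250689813 / 5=-50137962.60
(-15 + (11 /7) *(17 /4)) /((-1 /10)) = 83.21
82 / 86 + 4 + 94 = 98.95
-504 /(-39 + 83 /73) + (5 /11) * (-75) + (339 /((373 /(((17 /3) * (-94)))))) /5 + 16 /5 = -1621751361 /14175865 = -114.40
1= 1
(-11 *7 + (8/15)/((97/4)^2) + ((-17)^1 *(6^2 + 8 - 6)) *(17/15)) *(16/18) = -6767224/9409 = -719.23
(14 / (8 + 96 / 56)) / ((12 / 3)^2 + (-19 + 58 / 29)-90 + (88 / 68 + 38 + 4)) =-49 / 1622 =-0.03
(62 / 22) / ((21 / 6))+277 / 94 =3.75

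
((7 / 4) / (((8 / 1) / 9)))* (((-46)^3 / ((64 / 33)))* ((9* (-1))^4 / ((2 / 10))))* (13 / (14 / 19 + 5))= -204962775172155 / 27904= -7345282940.52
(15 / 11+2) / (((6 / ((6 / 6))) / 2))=37 / 33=1.12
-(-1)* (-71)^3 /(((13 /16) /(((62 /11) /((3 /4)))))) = -1420190848 /429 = -3310468.18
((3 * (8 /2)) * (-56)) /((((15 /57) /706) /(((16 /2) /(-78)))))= 184906.83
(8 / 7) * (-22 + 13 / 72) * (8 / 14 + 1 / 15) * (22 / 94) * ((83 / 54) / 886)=-96099641 / 14874938820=-0.01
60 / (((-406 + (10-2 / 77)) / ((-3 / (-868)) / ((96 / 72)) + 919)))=-526478205 / 3781256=-139.23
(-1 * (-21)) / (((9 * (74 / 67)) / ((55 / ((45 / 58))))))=149611 / 999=149.76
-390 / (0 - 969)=130 / 323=0.40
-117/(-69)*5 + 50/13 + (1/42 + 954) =12135401/12558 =966.35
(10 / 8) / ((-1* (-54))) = 5 / 216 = 0.02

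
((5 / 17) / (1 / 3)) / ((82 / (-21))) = -315 / 1394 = -0.23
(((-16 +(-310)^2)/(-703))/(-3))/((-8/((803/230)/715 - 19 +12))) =837348039/21019700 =39.84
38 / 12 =19 / 6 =3.17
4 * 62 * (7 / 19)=1736 / 19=91.37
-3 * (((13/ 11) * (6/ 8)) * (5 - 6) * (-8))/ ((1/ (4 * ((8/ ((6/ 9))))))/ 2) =-22464/ 11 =-2042.18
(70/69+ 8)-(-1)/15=3133/345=9.08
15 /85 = 3 /17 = 0.18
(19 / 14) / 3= 19 / 42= 0.45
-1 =-1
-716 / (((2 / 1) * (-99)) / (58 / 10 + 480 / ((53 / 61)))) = 52961446 / 26235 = 2018.73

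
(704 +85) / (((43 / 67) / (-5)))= -264315 / 43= -6146.86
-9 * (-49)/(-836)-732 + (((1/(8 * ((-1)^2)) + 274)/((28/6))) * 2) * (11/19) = -7777443/11704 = -664.51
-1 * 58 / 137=-58 / 137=-0.42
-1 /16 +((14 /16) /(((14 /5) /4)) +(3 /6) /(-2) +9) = 159 /16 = 9.94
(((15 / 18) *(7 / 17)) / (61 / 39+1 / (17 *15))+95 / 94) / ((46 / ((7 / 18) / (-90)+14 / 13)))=904666861 / 31556517408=0.03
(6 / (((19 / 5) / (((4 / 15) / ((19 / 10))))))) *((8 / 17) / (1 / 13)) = 1.36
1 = 1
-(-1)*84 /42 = 2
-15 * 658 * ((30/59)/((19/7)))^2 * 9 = -3917403000/1256641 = -3117.36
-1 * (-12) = 12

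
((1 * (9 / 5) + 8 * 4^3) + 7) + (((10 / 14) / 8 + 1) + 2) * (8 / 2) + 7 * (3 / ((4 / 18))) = 21968 / 35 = 627.66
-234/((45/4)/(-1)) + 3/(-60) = 83/4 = 20.75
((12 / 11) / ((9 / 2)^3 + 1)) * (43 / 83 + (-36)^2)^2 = 1111692222816 / 55849123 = 19905.28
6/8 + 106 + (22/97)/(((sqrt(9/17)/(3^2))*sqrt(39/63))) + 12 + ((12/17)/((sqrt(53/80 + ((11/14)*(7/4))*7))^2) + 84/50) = 66*sqrt(4641)/1261 + 168589613/1399100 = 124.06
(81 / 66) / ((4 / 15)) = 405 / 88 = 4.60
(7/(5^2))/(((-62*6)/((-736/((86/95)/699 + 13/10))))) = 11403952/26787875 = 0.43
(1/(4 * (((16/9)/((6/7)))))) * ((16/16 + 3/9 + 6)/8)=99/896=0.11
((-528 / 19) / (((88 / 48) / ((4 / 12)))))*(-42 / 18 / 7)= 32 / 19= 1.68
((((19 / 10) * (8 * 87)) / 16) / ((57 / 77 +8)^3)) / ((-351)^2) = 251549683 / 250361858370780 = 0.00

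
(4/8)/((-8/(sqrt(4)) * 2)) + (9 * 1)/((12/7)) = 83/16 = 5.19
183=183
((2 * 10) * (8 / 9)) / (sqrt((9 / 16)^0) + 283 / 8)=1280 / 2619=0.49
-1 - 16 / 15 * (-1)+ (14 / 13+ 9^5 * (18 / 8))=103631887 / 780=132861.39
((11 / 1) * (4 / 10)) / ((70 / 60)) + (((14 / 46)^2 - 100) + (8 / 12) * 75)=-854207 / 18515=-46.14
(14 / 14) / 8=0.12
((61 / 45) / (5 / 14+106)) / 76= 427 / 2546190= 0.00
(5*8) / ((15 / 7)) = 56 / 3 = 18.67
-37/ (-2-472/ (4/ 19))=37/ 2244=0.02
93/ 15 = 31/ 5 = 6.20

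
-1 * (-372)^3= 51478848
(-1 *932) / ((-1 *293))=932 / 293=3.18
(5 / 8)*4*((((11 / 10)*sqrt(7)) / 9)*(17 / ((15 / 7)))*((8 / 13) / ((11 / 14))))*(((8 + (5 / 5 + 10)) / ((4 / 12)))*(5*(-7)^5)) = -1064017556*sqrt(7) / 117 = -24060904.65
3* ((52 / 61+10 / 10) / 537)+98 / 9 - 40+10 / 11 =-28.19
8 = 8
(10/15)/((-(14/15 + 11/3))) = -10/69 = -0.14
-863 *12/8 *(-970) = 1255665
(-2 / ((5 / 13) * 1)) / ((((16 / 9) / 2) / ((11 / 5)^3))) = -155727 / 2500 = -62.29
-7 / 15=-0.47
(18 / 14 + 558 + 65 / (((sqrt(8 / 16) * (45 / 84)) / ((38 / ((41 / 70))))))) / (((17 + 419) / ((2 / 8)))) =6.70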